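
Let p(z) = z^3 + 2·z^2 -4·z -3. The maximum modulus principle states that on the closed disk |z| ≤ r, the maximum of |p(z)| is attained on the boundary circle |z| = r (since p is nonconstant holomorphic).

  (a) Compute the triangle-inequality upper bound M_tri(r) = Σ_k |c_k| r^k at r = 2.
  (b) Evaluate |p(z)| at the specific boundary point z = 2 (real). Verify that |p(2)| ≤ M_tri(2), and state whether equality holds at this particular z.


Coefficients: c_0 = -3, c_1 = -4, c_2 = 2, c_3 = 1. Radius r = 2.
Part (a). Triangle bound: M_tri(r) = Σ_k |c_k| r^k
  = |-3|·2^0 + |-4|·2^1 + |2|·2^2 + |1|·2^3
  = 3 + 8 + 8 + 8 = 27.
This bounds M(r) := max_{|z|=r} |p(z)| from above; equality holds iff all terms c_k z^k can be made to align in phase at a single z on |z|=r.
Part (b). At z = 2 (real, on the circle |z| = r):
  p(2) = (-3)·2^0 + (-4)·2^1 + (2)·2^2 + (1)·2^3 = 5.
  |p(2)| = 5.
Check: |p(2)| = 5 ≤ 27 = M_tri(2). ✓ Equality does not hold at z = 2 (the coefficients have mixed signs, so the terms do not all align in phase there).

M_tri(2) = 27; |p(2)| = 5; equality at z=2: no.


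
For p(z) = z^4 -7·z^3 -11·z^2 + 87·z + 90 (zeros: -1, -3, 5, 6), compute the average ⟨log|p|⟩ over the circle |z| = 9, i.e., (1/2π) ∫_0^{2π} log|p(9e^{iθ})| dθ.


Zeros: -3, -1, 5, 6; r = 9.
Inside |z| < r: -3, -1, 5, 6. Outside (|z| ≥ r): ∅.
p(0) = 90, so log|p(0)| = log(90) = 4.4998.
Apply Jensen: I(r) = log|p(0)| + Σ_k log(r/|z_k|), summed over zeros inside |z| < r.
  log(r/|z_k|) for z_k = -1: log(9/1) = 2.1972
  log(r/|z_k|) for z_k = -3: log(9/3) = 1.0986
  log(r/|z_k|) for z_k = 5: log(9/5) = 0.5878
  log(r/|z_k|) for z_k = 6: log(9/6) = 0.4055
Sum over inside zeros: 4.2891.
I(r) = log|p(0)| + (inside sum) = 4.4998 + 4.2891 = 8.7889.
Closed form (all zeros inside, monic): I(r) = n·log(r) = 4·log(9) = 8.7889. ✓

I(r) ≈ 8.7889.


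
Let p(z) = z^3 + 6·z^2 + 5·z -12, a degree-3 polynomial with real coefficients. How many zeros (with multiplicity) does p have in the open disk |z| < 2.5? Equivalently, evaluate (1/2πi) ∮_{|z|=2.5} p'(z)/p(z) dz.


The zeros of p are: -4, -3, 1.
Their magnitudes are: 4, 3, 1.
Zeros with |z| < R = 2.5: 1.
Count = 1.
By the argument principle, (1/2πi) ∮_{|z|=R} p'(z)/p(z) dz equals exactly this count.

Number of zeros inside |z| < 2.5: 1.


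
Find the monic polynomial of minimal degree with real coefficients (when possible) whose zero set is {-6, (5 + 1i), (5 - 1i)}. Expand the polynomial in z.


The polynomial is p(z) = ∏_{α ∈ S} (z − α), where S = {-6, (5 + 1i), (5 - 1i)}.
Expanding the product yields: p(z) = z^3 -4·z^2 -34·z + 156.
Note conjugate pairs combine to real quadratics: (z − (5+1i))(z − (5−1i)) = z² − 10z + 26.
The resulting polynomial has degree 3 and real coefficients as required.

p(z) = z^3 -4·z^2 -34·z + 156.


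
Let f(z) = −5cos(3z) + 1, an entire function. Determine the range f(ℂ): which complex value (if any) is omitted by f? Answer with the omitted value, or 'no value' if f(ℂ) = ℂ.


Little Picard bounds the complement of f(ℂ) to at most one point.
cos is entire and surjective onto ℂ: for every w ∈ ℂ, cos(ζ) = w has a solution ζ ∈ ℂ (e.g., via the complex inverse arccos). With ζ = 3z this gives z = ζ/(3). Then -5·cos(3z) takes every value in -5·ℂ = ℂ, and adding 1 is a bijection of ℂ. So f is surjective and omits no value. (Note: only on the real line is cos bounded by [−1, 1].)

Omitted value: no value.


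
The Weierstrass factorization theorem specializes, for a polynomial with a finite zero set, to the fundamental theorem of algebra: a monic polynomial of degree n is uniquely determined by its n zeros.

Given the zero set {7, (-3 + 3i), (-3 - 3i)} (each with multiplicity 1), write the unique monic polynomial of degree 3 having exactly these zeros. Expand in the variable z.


The polynomial is p(z) = ∏_{α ∈ S} (z − α), where S = {7, (-3 + 3i), (-3 - 3i)}.
Expanding the product yields: p(z) = z^3 -z^2 -24·z -126.
Note conjugate pairs combine to real quadratics: (z − (-3+3i))(z − (-3−3i)) = z² + 6z + 18.
The resulting polynomial has degree 3 and real coefficients as required.

p(z) = z^3 -z^2 -24·z -126.


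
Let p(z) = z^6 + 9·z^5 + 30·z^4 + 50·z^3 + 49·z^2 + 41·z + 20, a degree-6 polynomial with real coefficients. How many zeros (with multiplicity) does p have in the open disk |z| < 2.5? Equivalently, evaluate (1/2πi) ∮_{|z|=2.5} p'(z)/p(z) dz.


The zeros of p are: (0 + 1i), (0 - 1i), -4, (-2 + 1i), (-2 - 1i), -1.
Their magnitudes are: 1, 1, 4, 2.236, 2.236, 1.
Zeros with |z| < R = 2.5: (0 + 1i), (0 - 1i), (-2 + 1i), (-2 - 1i), -1.
Count = 5.
By the argument principle, (1/2πi) ∮_{|z|=R} p'(z)/p(z) dz equals exactly this count.

Number of zeros inside |z| < 2.5: 5.


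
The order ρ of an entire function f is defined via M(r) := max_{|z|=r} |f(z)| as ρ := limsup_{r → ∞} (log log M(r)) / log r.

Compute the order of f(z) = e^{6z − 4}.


|e^{6z − 4}| = e^{Re(6·z) + -4} ≤ e^{6|z|^1 + -4} = e^{6r^1 + -4} on |z| = r, so ρ ≤ 1. Choosing z on |z|=r so that 6·z is real positive (always possible by picking arg z appropriately) gives |f(z)| = e^{6r^1 + -4}, matching the bound. The additive constant -4 does not affect log log M(r) ~ 1·log r. Hence ρ = 1.
Therefore ρ = 1.

Order ρ = 1.


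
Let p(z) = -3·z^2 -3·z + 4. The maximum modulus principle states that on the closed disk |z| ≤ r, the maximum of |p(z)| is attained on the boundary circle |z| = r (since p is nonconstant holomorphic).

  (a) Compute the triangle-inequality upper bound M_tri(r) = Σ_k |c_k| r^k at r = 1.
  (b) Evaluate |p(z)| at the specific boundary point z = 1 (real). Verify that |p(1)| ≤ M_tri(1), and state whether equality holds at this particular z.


Coefficients: c_0 = 4, c_1 = -3, c_2 = -3. Radius r = 1.
Part (a). Triangle bound: M_tri(r) = Σ_k |c_k| r^k
  = |4|·1^0 + |-3|·1^1 + |-3|·1^2
  = 4 + 3 + 3 = 10.
This bounds M(r) := max_{|z|=r} |p(z)| from above; equality holds iff all terms c_k z^k can be made to align in phase at a single z on |z|=r.
Part (b). At z = 1 (real, on the circle |z| = r):
  p(1) = (4)·1^0 + (-3)·1^1 + (-3)·1^2 = -2.
  |p(1)| = 2.
Check: |p(1)| = 2 ≤ 10 = M_tri(1). ✓ Equality does not hold at z = 1 (the coefficients have mixed signs, so the terms do not all align in phase there).

M_tri(1) = 10; |p(1)| = 2; equality at z=1: no.


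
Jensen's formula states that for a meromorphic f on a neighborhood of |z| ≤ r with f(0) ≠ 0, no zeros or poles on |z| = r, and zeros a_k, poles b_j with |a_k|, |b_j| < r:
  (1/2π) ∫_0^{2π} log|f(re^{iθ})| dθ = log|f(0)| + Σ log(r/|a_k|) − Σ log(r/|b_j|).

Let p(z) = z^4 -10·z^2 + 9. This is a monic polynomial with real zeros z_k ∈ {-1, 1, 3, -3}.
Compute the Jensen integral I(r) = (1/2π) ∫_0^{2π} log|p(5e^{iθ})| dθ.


Zeros: -3, -1, 1, 3; r = 5.
Inside |z| < r: -3, -1, 1, 3. Outside (|z| ≥ r): ∅.
p(0) = 9, so log|p(0)| = log(9) = 2.1972.
Apply Jensen: I(r) = log|p(0)| + Σ_k log(r/|z_k|), summed over zeros inside |z| < r.
  log(r/|z_k|) for z_k = -1: log(5/1) = 1.6094
  log(r/|z_k|) for z_k = 1: log(5/1) = 1.6094
  log(r/|z_k|) for z_k = 3: log(5/3) = 0.5108
  log(r/|z_k|) for z_k = -3: log(5/3) = 0.5108
Sum over inside zeros: 4.2405.
I(r) = log|p(0)| + (inside sum) = 2.1972 + 4.2405 = 6.4378.
Closed form (all zeros inside, monic): I(r) = n·log(r) = 4·log(5) = 6.4378. ✓

I(r) ≈ 6.4378.


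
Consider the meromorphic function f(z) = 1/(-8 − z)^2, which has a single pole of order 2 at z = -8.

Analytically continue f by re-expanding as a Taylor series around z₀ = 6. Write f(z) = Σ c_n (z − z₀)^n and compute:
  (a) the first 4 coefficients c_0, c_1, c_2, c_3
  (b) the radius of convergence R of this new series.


Let w = z − z₀, so z = z₀ + w.
Then -8 − z = -8 − (z₀ + w) = (-8 − z₀) − w = -14 − w.
f(z) = 1/(-14 − w)^2 = (1/(-14)^2) · (1 − w/(-14))^{−2}.
By the binomial series (1−u)^{−2} = Σ_{n≥0} C(n+1, 1) u^n for |u|<1, with u = w/(-14):
  c_n = C(n+1, 1) / (-14)^(n+2).
  c_0 = 1/(-14)^2 = 1/196.
  c_1 = 2/(-14)^3 = -1/1372.
  c_2 = 3/(-14)^4 = 3/38416.
  c_3 = 4/(-14)^5 = -1/134456.
The series is valid for |w/d| < 1, i.e. |z − z₀| < |d|.
Radius of convergence: R = |-8 − z₀| = |-14| = 14 (distance from z₀ to the singularity z = -8).

c_0 = 1/196, c_1 = -1/1372, c_2 = 3/38416, c_3 = -1/134456; R = 14.


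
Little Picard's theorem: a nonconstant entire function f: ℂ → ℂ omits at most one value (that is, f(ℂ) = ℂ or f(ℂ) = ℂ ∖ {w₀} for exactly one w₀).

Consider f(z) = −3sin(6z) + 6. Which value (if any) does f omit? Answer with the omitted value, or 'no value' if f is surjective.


Little Picard bounds the complement of f(ℂ) to at most one point.
sin is entire and surjective onto ℂ: for every w ∈ ℂ, sin(ζ) = w has a solution ζ ∈ ℂ (e.g., via the complex inverse arcsin). With ζ = 6z this gives z = ζ/(6). Then -3·sin(6z) takes every value in -3·ℂ = ℂ, and adding 6 is a bijection of ℂ. So f is surjective and omits no value. (Note: only on the real line is sin bounded by [−1, 1].)

Omitted value: no value.


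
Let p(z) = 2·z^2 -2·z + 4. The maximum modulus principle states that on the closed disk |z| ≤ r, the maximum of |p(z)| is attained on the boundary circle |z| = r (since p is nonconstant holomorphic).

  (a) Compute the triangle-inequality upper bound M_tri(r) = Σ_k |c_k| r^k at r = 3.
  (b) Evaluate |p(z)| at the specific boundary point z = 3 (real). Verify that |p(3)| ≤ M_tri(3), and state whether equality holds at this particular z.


Coefficients: c_0 = 4, c_1 = -2, c_2 = 2. Radius r = 3.
Part (a). Triangle bound: M_tri(r) = Σ_k |c_k| r^k
  = |4|·3^0 + |-2|·3^1 + |2|·3^2
  = 4 + 6 + 18 = 28.
This bounds M(r) := max_{|z|=r} |p(z)| from above; equality holds iff all terms c_k z^k can be made to align in phase at a single z on |z|=r.
Part (b). At z = 3 (real, on the circle |z| = r):
  p(3) = (4)·3^0 + (-2)·3^1 + (2)·3^2 = 16.
  |p(3)| = 16.
Check: |p(3)| = 16 ≤ 28 = M_tri(3). ✓ Equality does not hold at z = 3 (the coefficients have mixed signs, so the terms do not all align in phase there).

M_tri(3) = 28; |p(3)| = 16; equality at z=3: no.


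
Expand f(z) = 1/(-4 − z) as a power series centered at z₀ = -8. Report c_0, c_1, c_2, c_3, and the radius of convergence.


Let w = z − z₀, so z = z₀ + w.
Then -4 − z = -4 − (z₀ + w) = (-4 − z₀) − w = 4 − w.
f(z) = 1/(4 − w) = (1/(4)) · 1/(1 − w/(4)) = Σ_{n≥0} w^n / (4)^(n+1).
So c_n = 1/(4)^(n+1):
  c_0 = 1/(4)^1 = 1/4.
  c_1 = 1/(4)^2 = 1/16.
  c_2 = 1/(4)^3 = 1/64.
  c_3 = 1/(4)^4 = 1/256.
The series is valid for |w/d| < 1, i.e. |z − z₀| < |d|.
Radius of convergence: R = |-4 − z₀| = |4| = 4 (distance from z₀ to the singularity z = -4).

c_0 = 1/4, c_1 = 1/16, c_2 = 1/64, c_3 = 1/256; R = 4.


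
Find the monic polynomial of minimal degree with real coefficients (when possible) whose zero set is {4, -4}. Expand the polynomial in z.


The polynomial is p(z) = ∏_{α ∈ S} (z − α), where S = {4, -4}.
Expanding the product yields: p(z) = z^2 -16.
The resulting polynomial has degree 2 and real coefficients as required.

p(z) = z^2 -16.


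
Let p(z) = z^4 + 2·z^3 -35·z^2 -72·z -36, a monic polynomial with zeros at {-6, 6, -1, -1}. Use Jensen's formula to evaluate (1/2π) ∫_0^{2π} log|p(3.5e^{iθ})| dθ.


Zeros: -6, -1, -1, 6; r = 3.5.
Inside |z| < r: -1, -1. Outside (|z| ≥ r): -6, 6.
p(0) = -36, so log|p(0)| = log(36) = 3.5835.
Apply Jensen: I(r) = log|p(0)| + Σ_k log(r/|z_k|), summed over zeros inside |z| < r.
  log(r/|z_k|) for z_k = -1: log(3.5/1) = 1.2528
  log(r/|z_k|) for z_k = -1: log(3.5/1) = 1.2528
  Outside zeros (-6, 6) contribute nothing to the Jensen sum.
Sum over inside zeros: 2.5055.
I(r) = log|p(0)| + (inside sum) = 3.5835 + 2.5055 = 6.0890.
Note: since some zeros are outside |z| ≤ r, the simplified n·log(r) form does NOT apply — only the inside zeros contribute.

I(r) ≈ 6.0890.


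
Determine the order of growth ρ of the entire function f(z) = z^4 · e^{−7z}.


M(r) = max_{|z|=r} |1|·|z|^4·|e^{−7z}| = 1·r^4 · e^{7r^1} (the factors attain their maxima compatibly on |z|=r). Then log M(r) = log 1 + 4·log r + 7r^1, dominated by the last term, so log log M(r) ~ 1·log r. The polynomial factor 1z^4 contributes only a log r term and does not affect the order. ρ = 1.
Therefore ρ = 1.

Order ρ = 1.


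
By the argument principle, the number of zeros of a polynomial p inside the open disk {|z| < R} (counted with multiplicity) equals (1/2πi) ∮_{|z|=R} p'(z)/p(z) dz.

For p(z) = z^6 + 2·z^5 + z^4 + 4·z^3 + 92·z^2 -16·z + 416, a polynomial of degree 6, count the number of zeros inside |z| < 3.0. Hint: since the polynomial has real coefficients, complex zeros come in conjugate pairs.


The zeros of p are: (2 + 2i), (2 - 2i), (-3 + 2i), (-3 - 2i), (0 + 2i), (0 - 2i).
Their magnitudes are: 2.828, 2.828, 3.606, 3.606, 2, 2.
Zeros with |z| < R = 3.0: (2 + 2i), (2 - 2i), (0 + 2i), (0 - 2i).
Count = 4.
By the argument principle, (1/2πi) ∮_{|z|=R} p'(z)/p(z) dz equals exactly this count.

Number of zeros inside |z| < 3.0: 4.


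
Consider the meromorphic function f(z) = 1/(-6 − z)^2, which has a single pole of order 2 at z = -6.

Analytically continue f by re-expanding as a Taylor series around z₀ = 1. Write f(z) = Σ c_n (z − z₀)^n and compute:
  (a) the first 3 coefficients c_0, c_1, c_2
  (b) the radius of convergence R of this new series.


Let w = z − z₀, so z = z₀ + w.
Then -6 − z = -6 − (z₀ + w) = (-6 − z₀) − w = -7 − w.
f(z) = 1/(-7 − w)^2 = (1/(-7)^2) · (1 − w/(-7))^{−2}.
By the binomial series (1−u)^{−2} = Σ_{n≥0} C(n+1, 1) u^n for |u|<1, with u = w/(-7):
  c_n = C(n+1, 1) / (-7)^(n+2).
  c_0 = 1/(-7)^2 = 1/49.
  c_1 = 2/(-7)^3 = -2/343.
  c_2 = 3/(-7)^4 = 3/2401.
The series is valid for |w/d| < 1, i.e. |z − z₀| < |d|.
Radius of convergence: R = |-6 − z₀| = |-7| = 7 (distance from z₀ to the singularity z = -6).

c_0 = 1/49, c_1 = -2/343, c_2 = 3/2401; R = 7.


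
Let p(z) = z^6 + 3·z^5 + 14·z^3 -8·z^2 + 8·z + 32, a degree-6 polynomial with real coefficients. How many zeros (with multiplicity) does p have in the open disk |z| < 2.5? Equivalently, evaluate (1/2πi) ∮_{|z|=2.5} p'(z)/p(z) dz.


The zeros of p are: -4, -1, (0 + 2i), (0 - 2i), (1 + 1i), (1 - 1i).
Their magnitudes are: 4, 1, 2, 2, 1.414, 1.414.
Zeros with |z| < R = 2.5: -1, (0 + 2i), (0 - 2i), (1 + 1i), (1 - 1i).
Count = 5.
By the argument principle, (1/2πi) ∮_{|z|=R} p'(z)/p(z) dz equals exactly this count.

Number of zeros inside |z| < 2.5: 5.


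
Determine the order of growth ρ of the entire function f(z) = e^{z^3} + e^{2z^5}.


Each summand is entire of order 3 and 5 respectively (as in the single-exponential case). The order of a sum is at most the max of the orders, so ρ ≤ 5. For the lower bound: on |z|=r choose arg z so that 2z^5 is real positive; then |e^{2z^5}| = e^{2r^5} while |e^{1z^3}| ≤ e^{1r^3} = o(e^{2r^5}). So |f| ≥ e^{2r^5}(1 − o(1)) and ρ ≥ 5. Hence ρ = max(3, 5) = 5.
Therefore ρ = 5.

Order ρ = 5.


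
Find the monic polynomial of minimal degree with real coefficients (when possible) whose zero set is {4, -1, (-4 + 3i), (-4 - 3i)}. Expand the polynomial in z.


The polynomial is p(z) = ∏_{α ∈ S} (z − α), where S = {4, -1, (-4 + 3i), (-4 - 3i)}.
Expanding the product yields: p(z) = z^4 + 5·z^3 -3·z^2 -107·z -100.
Note conjugate pairs combine to real quadratics: (z − (-4+3i))(z − (-4−3i)) = z² + 8z + 25.
The resulting polynomial has degree 4 and real coefficients as required.

p(z) = z^4 + 5·z^3 -3·z^2 -107·z -100.


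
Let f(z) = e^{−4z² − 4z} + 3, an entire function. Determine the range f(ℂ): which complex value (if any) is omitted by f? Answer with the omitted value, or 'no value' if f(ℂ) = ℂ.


Little Picard bounds the complement of f(ℂ) to at most one point.
The exponent g(z) = −4z² − 4z is a nonconstant polynomial, hence surjective onto ℂ. So e^{g(z)} takes every value in {e^w : w ∈ ℂ} = ℂ ∖ {0}. Adding 3 shifts the range to ℂ ∖ {3}. f omits exactly 3.

Omitted value: 3.


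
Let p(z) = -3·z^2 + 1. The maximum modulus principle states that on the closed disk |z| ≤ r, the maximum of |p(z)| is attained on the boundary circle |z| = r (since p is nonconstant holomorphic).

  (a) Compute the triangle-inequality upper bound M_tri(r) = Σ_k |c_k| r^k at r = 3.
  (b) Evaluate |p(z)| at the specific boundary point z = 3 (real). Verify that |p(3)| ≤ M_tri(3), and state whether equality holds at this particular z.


Coefficients: c_0 = 1, c_1 = 0, c_2 = -3. Radius r = 3.
Part (a). Triangle bound: M_tri(r) = Σ_k |c_k| r^k
  = |1|·3^0 + |0|·3^1 + |-3|·3^2
  = 1 + 0 + 27 = 28.
This bounds M(r) := max_{|z|=r} |p(z)| from above; equality holds iff all terms c_k z^k can be made to align in phase at a single z on |z|=r.
Part (b). At z = 3 (real, on the circle |z| = r):
  p(3) = (1)·3^0 + (0)·3^1 + (-3)·3^2 = -26.
  |p(3)| = 26.
Check: |p(3)| = 26 ≤ 28 = M_tri(3). ✓ Equality does not hold at z = 3 (the coefficients have mixed signs, so the terms do not all align in phase there).

M_tri(3) = 28; |p(3)| = 26; equality at z=3: no.


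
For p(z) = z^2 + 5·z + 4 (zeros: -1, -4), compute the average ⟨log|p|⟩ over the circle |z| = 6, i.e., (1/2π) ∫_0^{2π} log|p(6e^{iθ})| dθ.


Zeros: -4, -1; r = 6.
Inside |z| < r: -4, -1. Outside (|z| ≥ r): ∅.
p(0) = 4, so log|p(0)| = log(4) = 1.3863.
Apply Jensen: I(r) = log|p(0)| + Σ_k log(r/|z_k|), summed over zeros inside |z| < r.
  log(r/|z_k|) for z_k = -1: log(6/1) = 1.7918
  log(r/|z_k|) for z_k = -4: log(6/4) = 0.4055
Sum over inside zeros: 2.1972.
I(r) = log|p(0)| + (inside sum) = 1.3863 + 2.1972 = 3.5835.
Closed form (all zeros inside, monic): I(r) = n·log(r) = 2·log(6) = 3.5835. ✓

I(r) ≈ 3.5835.


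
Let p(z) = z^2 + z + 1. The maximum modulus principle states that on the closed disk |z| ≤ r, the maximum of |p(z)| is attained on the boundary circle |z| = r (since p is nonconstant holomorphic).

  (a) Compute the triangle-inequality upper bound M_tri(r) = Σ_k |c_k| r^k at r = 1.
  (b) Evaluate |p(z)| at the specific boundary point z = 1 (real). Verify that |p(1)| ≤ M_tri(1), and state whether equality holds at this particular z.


Coefficients: c_0 = 1, c_1 = 1, c_2 = 1. Radius r = 1.
Part (a). Triangle bound: M_tri(r) = Σ_k |c_k| r^k
  = |1|·1^0 + |1|·1^1 + |1|·1^2
  = 1 + 1 + 1 = 3.
This bounds M(r) := max_{|z|=r} |p(z)| from above; equality holds iff all terms c_k z^k can be made to align in phase at a single z on |z|=r.
Part (b). At z = 1 (real, on the circle |z| = r):
  p(1) = (1)·1^0 + (1)·1^1 + (1)·1^2 = 3.
  |p(1)| = 3.
Since all nonzero coefficients share the same sign, |p(1)| = 3 = M_tri(1); the triangle bound is attained at z = 1, so in fact M(r) = 3.

M_tri(1) = 3; |p(1)| = 3; equality at z=1: yes.


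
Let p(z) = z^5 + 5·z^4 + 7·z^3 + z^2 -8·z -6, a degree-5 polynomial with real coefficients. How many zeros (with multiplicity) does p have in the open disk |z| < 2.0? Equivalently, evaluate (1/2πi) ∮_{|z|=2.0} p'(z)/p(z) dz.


The zeros of p are: (-1 + 1i), (-1 - 1i), 1, -3, -1.
Their magnitudes are: 1.414, 1.414, 1, 3, 1.
Zeros with |z| < R = 2.0: (-1 + 1i), (-1 - 1i), 1, -1.
Count = 4.
By the argument principle, (1/2πi) ∮_{|z|=R} p'(z)/p(z) dz equals exactly this count.

Number of zeros inside |z| < 2.0: 4.


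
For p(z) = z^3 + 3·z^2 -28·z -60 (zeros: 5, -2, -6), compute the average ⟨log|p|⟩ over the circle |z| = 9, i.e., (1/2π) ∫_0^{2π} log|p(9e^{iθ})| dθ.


Zeros: -6, -2, 5; r = 9.
Inside |z| < r: -6, -2, 5. Outside (|z| ≥ r): ∅.
p(0) = -60, so log|p(0)| = log(60) = 4.0943.
Apply Jensen: I(r) = log|p(0)| + Σ_k log(r/|z_k|), summed over zeros inside |z| < r.
  log(r/|z_k|) for z_k = 5: log(9/5) = 0.5878
  log(r/|z_k|) for z_k = -2: log(9/2) = 1.5041
  log(r/|z_k|) for z_k = -6: log(9/6) = 0.4055
Sum over inside zeros: 2.4973.
I(r) = log|p(0)| + (inside sum) = 4.0943 + 2.4973 = 6.5917.
Closed form (all zeros inside, monic): I(r) = n·log(r) = 3·log(9) = 6.5917. ✓

I(r) ≈ 6.5917.


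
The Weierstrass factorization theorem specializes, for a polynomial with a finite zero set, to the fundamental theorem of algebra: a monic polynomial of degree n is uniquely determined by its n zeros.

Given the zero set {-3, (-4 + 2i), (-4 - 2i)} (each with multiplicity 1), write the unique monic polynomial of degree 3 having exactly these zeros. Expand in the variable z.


The polynomial is p(z) = ∏_{α ∈ S} (z − α), where S = {-3, (-4 + 2i), (-4 - 2i)}.
Expanding the product yields: p(z) = z^3 + 11·z^2 + 44·z + 60.
Note conjugate pairs combine to real quadratics: (z − (-4+2i))(z − (-4−2i)) = z² + 8z + 20.
The resulting polynomial has degree 3 and real coefficients as required.

p(z) = z^3 + 11·z^2 + 44·z + 60.


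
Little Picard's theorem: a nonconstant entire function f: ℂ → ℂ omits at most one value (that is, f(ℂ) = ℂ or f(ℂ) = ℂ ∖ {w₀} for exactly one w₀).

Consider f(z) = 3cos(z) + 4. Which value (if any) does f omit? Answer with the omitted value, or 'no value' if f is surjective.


Little Picard bounds the complement of f(ℂ) to at most one point.
cos is entire and surjective onto ℂ: for every w ∈ ℂ, cos(ζ) = w has a solution ζ ∈ ℂ (e.g., via the complex inverse arccos). With ζ = z this gives z = ζ/(1). Then 3·cos(z) takes every value in 3·ℂ = ℂ, and adding 4 is a bijection of ℂ. So f is surjective and omits no value. (Note: only on the real line is cos bounded by [−1, 1].)

Omitted value: no value.


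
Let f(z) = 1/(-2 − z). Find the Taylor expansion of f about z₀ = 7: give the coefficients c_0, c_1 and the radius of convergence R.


Let w = z − z₀, so z = z₀ + w.
Then -2 − z = -2 − (z₀ + w) = (-2 − z₀) − w = -9 − w.
f(z) = 1/(-9 − w) = (1/(-9)) · 1/(1 − w/(-9)) = Σ_{n≥0} w^n / (-9)^(n+1).
So c_n = 1/(-9)^(n+1):
  c_0 = 1/(-9)^1 = -1/9.
  c_1 = 1/(-9)^2 = 1/81.
The series is valid for |w/d| < 1, i.e. |z − z₀| < |d|.
Radius of convergence: R = |-2 − z₀| = |-9| = 9 (distance from z₀ to the singularity z = -2).

c_0 = -1/9, c_1 = 1/81; R = 9.


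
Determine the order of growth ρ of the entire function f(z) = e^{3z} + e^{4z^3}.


Each summand is entire of order 1 and 3 respectively (as in the single-exponential case). The order of a sum is at most the max of the orders, so ρ ≤ 3. For the lower bound: on |z|=r choose arg z so that 4z^3 is real positive; then |e^{4z^3}| = e^{4r^3} while |e^{3z}| ≤ e^{3r^1} = o(e^{4r^3}). So |f| ≥ e^{4r^3}(1 − o(1)) and ρ ≥ 3. Hence ρ = max(1, 3) = 3.
Therefore ρ = 3.

Order ρ = 3.


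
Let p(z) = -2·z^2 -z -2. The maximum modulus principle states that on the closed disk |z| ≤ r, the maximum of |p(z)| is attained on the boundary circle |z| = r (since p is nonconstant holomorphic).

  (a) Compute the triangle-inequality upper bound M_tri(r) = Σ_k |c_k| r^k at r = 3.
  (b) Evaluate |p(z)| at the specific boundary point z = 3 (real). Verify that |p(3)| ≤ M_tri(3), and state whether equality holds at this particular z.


Coefficients: c_0 = -2, c_1 = -1, c_2 = -2. Radius r = 3.
Part (a). Triangle bound: M_tri(r) = Σ_k |c_k| r^k
  = |-2|·3^0 + |-1|·3^1 + |-2|·3^2
  = 2 + 3 + 18 = 23.
This bounds M(r) := max_{|z|=r} |p(z)| from above; equality holds iff all terms c_k z^k can be made to align in phase at a single z on |z|=r.
Part (b). At z = 3 (real, on the circle |z| = r):
  p(3) = (-2)·3^0 + (-1)·3^1 + (-2)·3^2 = -23.
  |p(3)| = 23.
Since all nonzero coefficients share the same sign, |p(3)| = 23 = M_tri(3); the triangle bound is attained at z = 3, so in fact M(r) = 23.

M_tri(3) = 23; |p(3)| = 23; equality at z=3: yes.


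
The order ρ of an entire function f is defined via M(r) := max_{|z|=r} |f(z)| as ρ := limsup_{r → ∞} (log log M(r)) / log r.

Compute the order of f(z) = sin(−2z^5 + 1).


Write sin(w) = (e^{iw} ± e^{−iw})/(2 or 2i), so |sin(w)| ≤ e^{|w|}. With w = −2z^5 + 1, |w| ≤ 2r^5 + 1 on |z|=r, giving M(r) ≤ e^{2r^5 + 1} and ρ ≤ 5. For the lower bound, choose z on |z|=r with -2z^5 purely imaginary of modulus 2r^5; then |sin(−2z^5 + 1)| grows like e^{2r^5}/2, so ρ ≥ 5. Hence ρ = 5.
Therefore ρ = 5.

Order ρ = 5.


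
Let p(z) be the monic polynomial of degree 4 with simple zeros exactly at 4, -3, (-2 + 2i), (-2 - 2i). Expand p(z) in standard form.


The polynomial is p(z) = ∏_{α ∈ S} (z − α), where S = {4, -3, (-2 + 2i), (-2 - 2i)}.
Expanding the product yields: p(z) = z^4 + 3·z^3 -8·z^2 -56·z -96.
Note conjugate pairs combine to real quadratics: (z − (-2+2i))(z − (-2−2i)) = z² + 4z + 8.
The resulting polynomial has degree 4 and real coefficients as required.

p(z) = z^4 + 3·z^3 -8·z^2 -56·z -96.


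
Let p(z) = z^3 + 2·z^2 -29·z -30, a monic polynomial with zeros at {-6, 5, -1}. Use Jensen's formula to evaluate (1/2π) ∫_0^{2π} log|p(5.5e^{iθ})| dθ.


Zeros: -6, -1, 5; r = 5.5.
Inside |z| < r: -1, 5. Outside (|z| ≥ r): -6.
p(0) = -30, so log|p(0)| = log(30) = 3.4012.
Apply Jensen: I(r) = log|p(0)| + Σ_k log(r/|z_k|), summed over zeros inside |z| < r.
  log(r/|z_k|) for z_k = 5: log(5.5/5) = 0.0953
  log(r/|z_k|) for z_k = -1: log(5.5/1) = 1.7047
  Outside zeros (-6) contribute nothing to the Jensen sum.
Sum over inside zeros: 1.8001.
I(r) = log|p(0)| + (inside sum) = 3.4012 + 1.8001 = 5.2013.
Note: since some zeros are outside |z| ≤ r, the simplified n·log(r) form does NOT apply — only the inside zeros contribute.

I(r) ≈ 5.2013.


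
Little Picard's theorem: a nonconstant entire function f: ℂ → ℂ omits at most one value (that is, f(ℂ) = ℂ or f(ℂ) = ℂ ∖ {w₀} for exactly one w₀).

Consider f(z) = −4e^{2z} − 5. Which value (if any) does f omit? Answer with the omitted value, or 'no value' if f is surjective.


Little Picard bounds the complement of f(ℂ) to at most one point.
e^{2z} is never zero on ℂ, so -4·e^{2z} takes every value in ℂ ∖ {0}. Adding -5 shifts the range to ℂ ∖ {-5}. Thus f omits exactly the value -5.

Omitted value: -5.


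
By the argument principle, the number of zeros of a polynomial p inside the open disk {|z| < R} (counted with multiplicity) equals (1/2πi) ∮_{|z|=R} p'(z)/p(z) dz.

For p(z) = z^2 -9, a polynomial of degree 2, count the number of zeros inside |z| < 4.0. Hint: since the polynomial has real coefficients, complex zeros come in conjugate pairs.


The zeros of p are: 3, -3.
Their magnitudes are: 3, 3.
Zeros with |z| < R = 4.0: 3, -3.
Count = 2.
By the argument principle, (1/2πi) ∮_{|z|=R} p'(z)/p(z) dz equals exactly this count.

Number of zeros inside |z| < 4.0: 2.


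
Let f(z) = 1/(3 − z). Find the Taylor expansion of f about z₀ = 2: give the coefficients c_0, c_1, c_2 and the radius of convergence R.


Let w = z − z₀, so z = z₀ + w.
Then 3 − z = 3 − (z₀ + w) = (3 − z₀) − w = 1 − w.
f(z) = 1/(1 − w) = (1/(1)) · 1/(1 − w/(1)) = Σ_{n≥0} w^n / (1)^(n+1).
So c_n = 1/(1)^(n+1):
  c_0 = 1/(1)^1 = 1.
  c_1 = 1/(1)^2 = 1.
  c_2 = 1/(1)^3 = 1.
The series is valid for |w/d| < 1, i.e. |z − z₀| < |d|.
Radius of convergence: R = |3 − z₀| = |1| = 1 (distance from z₀ to the singularity z = 3).

c_0 = 1, c_1 = 1, c_2 = 1; R = 1.


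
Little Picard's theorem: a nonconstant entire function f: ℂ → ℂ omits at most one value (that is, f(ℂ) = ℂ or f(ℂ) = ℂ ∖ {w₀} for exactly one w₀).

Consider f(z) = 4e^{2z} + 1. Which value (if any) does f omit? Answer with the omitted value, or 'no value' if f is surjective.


Little Picard bounds the complement of f(ℂ) to at most one point.
e^{2z} is never zero on ℂ, so 4·e^{2z} takes every value in ℂ ∖ {0}. Adding 1 shifts the range to ℂ ∖ {1}. Thus f omits exactly the value 1.

Omitted value: 1.


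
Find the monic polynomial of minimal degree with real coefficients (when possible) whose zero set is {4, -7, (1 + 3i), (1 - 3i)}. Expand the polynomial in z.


The polynomial is p(z) = ∏_{α ∈ S} (z − α), where S = {4, -7, (1 + 3i), (1 - 3i)}.
Expanding the product yields: p(z) = z^4 + z^3 -24·z^2 + 86·z -280.
Note conjugate pairs combine to real quadratics: (z − (1+3i))(z − (1−3i)) = z² − 2z + 10.
The resulting polynomial has degree 4 and real coefficients as required.

p(z) = z^4 + z^3 -24·z^2 + 86·z -280.


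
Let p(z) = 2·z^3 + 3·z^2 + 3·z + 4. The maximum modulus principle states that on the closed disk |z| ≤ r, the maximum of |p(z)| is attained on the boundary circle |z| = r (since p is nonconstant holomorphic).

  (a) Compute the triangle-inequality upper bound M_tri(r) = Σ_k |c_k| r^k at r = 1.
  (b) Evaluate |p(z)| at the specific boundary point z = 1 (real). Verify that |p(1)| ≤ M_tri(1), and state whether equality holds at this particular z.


Coefficients: c_0 = 4, c_1 = 3, c_2 = 3, c_3 = 2. Radius r = 1.
Part (a). Triangle bound: M_tri(r) = Σ_k |c_k| r^k
  = |4|·1^0 + |3|·1^1 + |3|·1^2 + |2|·1^3
  = 4 + 3 + 3 + 2 = 12.
This bounds M(r) := max_{|z|=r} |p(z)| from above; equality holds iff all terms c_k z^k can be made to align in phase at a single z on |z|=r.
Part (b). At z = 1 (real, on the circle |z| = r):
  p(1) = (4)·1^0 + (3)·1^1 + (3)·1^2 + (2)·1^3 = 12.
  |p(1)| = 12.
Since all nonzero coefficients share the same sign, |p(1)| = 12 = M_tri(1); the triangle bound is attained at z = 1, so in fact M(r) = 12.

M_tri(1) = 12; |p(1)| = 12; equality at z=1: yes.


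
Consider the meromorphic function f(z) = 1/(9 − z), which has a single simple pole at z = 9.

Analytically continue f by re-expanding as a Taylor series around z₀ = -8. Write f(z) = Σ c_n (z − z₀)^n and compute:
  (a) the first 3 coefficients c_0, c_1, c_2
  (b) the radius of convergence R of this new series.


Let w = z − z₀, so z = z₀ + w.
Then 9 − z = 9 − (z₀ + w) = (9 − z₀) − w = 17 − w.
f(z) = 1/(17 − w) = (1/(17)) · 1/(1 − w/(17)) = Σ_{n≥0} w^n / (17)^(n+1).
So c_n = 1/(17)^(n+1):
  c_0 = 1/(17)^1 = 1/17.
  c_1 = 1/(17)^2 = 1/289.
  c_2 = 1/(17)^3 = 1/4913.
The series is valid for |w/d| < 1, i.e. |z − z₀| < |d|.
Radius of convergence: R = |9 − z₀| = |17| = 17 (distance from z₀ to the singularity z = 9).

c_0 = 1/17, c_1 = 1/289, c_2 = 1/4913; R = 17.


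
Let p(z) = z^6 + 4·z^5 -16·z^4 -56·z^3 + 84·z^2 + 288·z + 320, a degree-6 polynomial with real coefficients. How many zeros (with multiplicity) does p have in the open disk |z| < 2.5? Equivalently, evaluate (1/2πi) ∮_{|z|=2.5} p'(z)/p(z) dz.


The zeros of p are: (3 + 1i), (3 - 1i), (-1 + 1i), (-1 - 1i), -4, -4.
Their magnitudes are: 3.162, 3.162, 1.414, 1.414, 4, 4.
Zeros with |z| < R = 2.5: (-1 + 1i), (-1 - 1i).
Count = 2.
By the argument principle, (1/2πi) ∮_{|z|=R} p'(z)/p(z) dz equals exactly this count.

Number of zeros inside |z| < 2.5: 2.


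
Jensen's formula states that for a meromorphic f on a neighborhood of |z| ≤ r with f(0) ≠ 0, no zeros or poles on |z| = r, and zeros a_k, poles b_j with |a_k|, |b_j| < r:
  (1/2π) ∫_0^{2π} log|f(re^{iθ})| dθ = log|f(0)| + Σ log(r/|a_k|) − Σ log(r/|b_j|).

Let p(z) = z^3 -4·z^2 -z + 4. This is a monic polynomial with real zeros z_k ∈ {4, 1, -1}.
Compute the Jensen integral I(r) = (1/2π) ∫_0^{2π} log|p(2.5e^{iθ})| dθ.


Zeros: -1, 1, 4; r = 2.5.
Inside |z| < r: -1, 1. Outside (|z| ≥ r): 4.
p(0) = 4, so log|p(0)| = log(4) = 1.3863.
Apply Jensen: I(r) = log|p(0)| + Σ_k log(r/|z_k|), summed over zeros inside |z| < r.
  log(r/|z_k|) for z_k = 1: log(2.5/1) = 0.9163
  log(r/|z_k|) for z_k = -1: log(2.5/1) = 0.9163
  Outside zeros (4) contribute nothing to the Jensen sum.
Sum over inside zeros: 1.8326.
I(r) = log|p(0)| + (inside sum) = 1.3863 + 1.8326 = 3.2189.
Note: since some zeros are outside |z| ≤ r, the simplified n·log(r) form does NOT apply — only the inside zeros contribute.

I(r) ≈ 3.2189.


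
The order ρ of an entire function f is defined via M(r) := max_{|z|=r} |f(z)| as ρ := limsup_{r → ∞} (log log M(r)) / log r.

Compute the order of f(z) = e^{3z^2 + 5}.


|e^{3z^2 + 5}| = e^{Re(3·z^2) + 5} ≤ e^{3|z|^2 + 5} = e^{3r^2 + 5} on |z| = r, so ρ ≤ 2. Choosing z on |z|=r so that 3·z^2 is real positive (always possible by picking arg z appropriately) gives |f(z)| = e^{3r^2 + 5}, matching the bound. The additive constant 5 does not affect log log M(r) ~ 2·log r. Hence ρ = 2.
Therefore ρ = 2.

Order ρ = 2.


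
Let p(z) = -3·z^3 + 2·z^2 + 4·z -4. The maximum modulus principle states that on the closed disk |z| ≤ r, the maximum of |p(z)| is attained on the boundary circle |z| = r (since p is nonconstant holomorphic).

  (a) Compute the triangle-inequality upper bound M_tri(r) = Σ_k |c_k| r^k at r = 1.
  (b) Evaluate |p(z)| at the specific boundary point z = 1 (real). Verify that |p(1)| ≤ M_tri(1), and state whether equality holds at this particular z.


Coefficients: c_0 = -4, c_1 = 4, c_2 = 2, c_3 = -3. Radius r = 1.
Part (a). Triangle bound: M_tri(r) = Σ_k |c_k| r^k
  = |-4|·1^0 + |4|·1^1 + |2|·1^2 + |-3|·1^3
  = 4 + 4 + 2 + 3 = 13.
This bounds M(r) := max_{|z|=r} |p(z)| from above; equality holds iff all terms c_k z^k can be made to align in phase at a single z on |z|=r.
Part (b). At z = 1 (real, on the circle |z| = r):
  p(1) = (-4)·1^0 + (4)·1^1 + (2)·1^2 + (-3)·1^3 = -1.
  |p(1)| = 1.
Check: |p(1)| = 1 ≤ 13 = M_tri(1). ✓ Equality does not hold at z = 1 (the coefficients have mixed signs, so the terms do not all align in phase there).

M_tri(1) = 13; |p(1)| = 1; equality at z=1: no.


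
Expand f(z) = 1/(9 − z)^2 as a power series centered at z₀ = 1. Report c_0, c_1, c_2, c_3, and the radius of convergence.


Let w = z − z₀, so z = z₀ + w.
Then 9 − z = 9 − (z₀ + w) = (9 − z₀) − w = 8 − w.
f(z) = 1/(8 − w)^2 = (1/(8)^2) · (1 − w/(8))^{−2}.
By the binomial series (1−u)^{−2} = Σ_{n≥0} C(n+1, 1) u^n for |u|<1, with u = w/(8):
  c_n = C(n+1, 1) / (8)^(n+2).
  c_0 = 1/(8)^2 = 1/64.
  c_1 = 2/(8)^3 = 1/256.
  c_2 = 3/(8)^4 = 3/4096.
  c_3 = 4/(8)^5 = 1/8192.
The series is valid for |w/d| < 1, i.e. |z − z₀| < |d|.
Radius of convergence: R = |9 − z₀| = |8| = 8 (distance from z₀ to the singularity z = 9).

c_0 = 1/64, c_1 = 1/256, c_2 = 3/4096, c_3 = 1/8192; R = 8.


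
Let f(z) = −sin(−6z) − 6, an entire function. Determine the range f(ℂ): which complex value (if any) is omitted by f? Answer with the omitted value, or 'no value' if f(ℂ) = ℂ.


Little Picard bounds the complement of f(ℂ) to at most one point.
sin is entire and surjective onto ℂ: for every w ∈ ℂ, sin(ζ) = w has a solution ζ ∈ ℂ (e.g., via the complex inverse arcsin). With ζ = −6z this gives z = ζ/(-6). Then -1·sin(−6z) takes every value in -1·ℂ = ℂ, and adding -6 is a bijection of ℂ. So f is surjective and omits no value. (Note: only on the real line is sin bounded by [−1, 1].)

Omitted value: no value.


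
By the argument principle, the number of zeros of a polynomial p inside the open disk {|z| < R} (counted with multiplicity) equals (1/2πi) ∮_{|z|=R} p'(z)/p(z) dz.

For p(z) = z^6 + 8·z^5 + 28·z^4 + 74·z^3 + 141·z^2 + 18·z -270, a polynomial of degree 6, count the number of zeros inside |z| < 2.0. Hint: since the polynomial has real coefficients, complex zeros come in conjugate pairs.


The zeros of p are: (-3 + 1i), (-3 - 1i), 1, -3, (0 + 3i), (0 - 3i).
Their magnitudes are: 3.162, 3.162, 1, 3, 3, 3.
Zeros with |z| < R = 2.0: 1.
Count = 1.
By the argument principle, (1/2πi) ∮_{|z|=R} p'(z)/p(z) dz equals exactly this count.

Number of zeros inside |z| < 2.0: 1.


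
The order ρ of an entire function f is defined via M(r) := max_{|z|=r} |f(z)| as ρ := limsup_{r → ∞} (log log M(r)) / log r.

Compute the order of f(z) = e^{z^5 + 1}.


|e^{z^5 + 1}| = e^{Re(1·z^5) + 1} ≤ e^{1|z|^5 + 1} = e^{1r^5 + 1} on |z| = r, so ρ ≤ 5. Choosing z on |z|=r so that 1·z^5 is real positive (always possible by picking arg z appropriately) gives |f(z)| = e^{1r^5 + 1}, matching the bound. The additive constant 1 does not affect log log M(r) ~ 5·log r. Hence ρ = 5.
Therefore ρ = 5.

Order ρ = 5.


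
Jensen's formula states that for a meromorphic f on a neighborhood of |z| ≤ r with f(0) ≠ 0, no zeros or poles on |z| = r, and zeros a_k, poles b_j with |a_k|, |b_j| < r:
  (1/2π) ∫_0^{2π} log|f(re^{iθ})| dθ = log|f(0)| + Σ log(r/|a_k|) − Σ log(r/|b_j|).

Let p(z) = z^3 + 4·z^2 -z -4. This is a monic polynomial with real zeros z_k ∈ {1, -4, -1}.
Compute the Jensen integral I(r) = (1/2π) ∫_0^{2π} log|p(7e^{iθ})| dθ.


Zeros: -4, -1, 1; r = 7.
Inside |z| < r: -4, -1, 1. Outside (|z| ≥ r): ∅.
p(0) = -4, so log|p(0)| = log(4) = 1.3863.
Apply Jensen: I(r) = log|p(0)| + Σ_k log(r/|z_k|), summed over zeros inside |z| < r.
  log(r/|z_k|) for z_k = 1: log(7/1) = 1.9459
  log(r/|z_k|) for z_k = -4: log(7/4) = 0.5596
  log(r/|z_k|) for z_k = -1: log(7/1) = 1.9459
Sum over inside zeros: 4.4514.
I(r) = log|p(0)| + (inside sum) = 1.3863 + 4.4514 = 5.8377.
Closed form (all zeros inside, monic): I(r) = n·log(r) = 3·log(7) = 5.8377. ✓

I(r) ≈ 5.8377.


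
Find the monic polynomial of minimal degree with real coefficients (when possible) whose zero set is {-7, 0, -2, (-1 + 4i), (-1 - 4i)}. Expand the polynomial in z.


The polynomial is p(z) = ∏_{α ∈ S} (z − α), where S = {-7, 0, -2, (-1 + 4i), (-1 - 4i)}.
Expanding the product yields: p(z) = z^5 + 11·z^4 + 49·z^3 + 181·z^2 + 238·z.
Note conjugate pairs combine to real quadratics: (z − (-1+4i))(z − (-1−4i)) = z² + 2z + 17.
The resulting polynomial has degree 5 and real coefficients as required.

p(z) = z^5 + 11·z^4 + 49·z^3 + 181·z^2 + 238·z.


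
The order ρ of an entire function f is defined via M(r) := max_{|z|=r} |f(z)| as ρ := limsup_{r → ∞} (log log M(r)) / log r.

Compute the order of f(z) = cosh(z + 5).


cosh(w) is a linear combination of e^{iw} and e^{−iw} (or e^w, e^{−w} in the hyperbolic case), so |cosh(w)| ≤ e^{|w|}. With w = z + 5, |w| ≤ 1|z| + 5 = 1r + 5 on |z| = r, giving M(r) ≤ e^{1r + 5}, so ρ ≤ 1. On a suitable ray (z = it for sin/cos; z = t for sinh/cosh, t real → ∞), |cosh(z + 5)| grows like e^{1|t|}/2, so ρ ≥ 1. Hence ρ = 1.
Therefore ρ = 1.

Order ρ = 1.


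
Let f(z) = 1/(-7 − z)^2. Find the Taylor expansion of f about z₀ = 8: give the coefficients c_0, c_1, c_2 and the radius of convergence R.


Let w = z − z₀, so z = z₀ + w.
Then -7 − z = -7 − (z₀ + w) = (-7 − z₀) − w = -15 − w.
f(z) = 1/(-15 − w)^2 = (1/(-15)^2) · (1 − w/(-15))^{−2}.
By the binomial series (1−u)^{−2} = Σ_{n≥0} C(n+1, 1) u^n for |u|<1, with u = w/(-15):
  c_n = C(n+1, 1) / (-15)^(n+2).
  c_0 = 1/(-15)^2 = 1/225.
  c_1 = 2/(-15)^3 = -2/3375.
  c_2 = 3/(-15)^4 = 1/16875.
The series is valid for |w/d| < 1, i.e. |z − z₀| < |d|.
Radius of convergence: R = |-7 − z₀| = |-15| = 15 (distance from z₀ to the singularity z = -7).

c_0 = 1/225, c_1 = -2/3375, c_2 = 1/16875; R = 15.


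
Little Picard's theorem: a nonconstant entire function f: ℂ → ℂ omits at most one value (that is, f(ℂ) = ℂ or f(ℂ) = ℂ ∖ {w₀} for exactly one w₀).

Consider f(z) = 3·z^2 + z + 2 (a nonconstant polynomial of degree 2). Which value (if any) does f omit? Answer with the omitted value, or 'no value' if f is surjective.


Little Picard bounds the complement of f(ℂ) to at most one point.
For every w ∈ ℂ, the equation p(z) − w = 0 is a nonconstant polynomial in z and hence has at least one root by the fundamental theorem of algebra. So p is surjective onto ℂ, omitting no value.

Omitted value: no value.


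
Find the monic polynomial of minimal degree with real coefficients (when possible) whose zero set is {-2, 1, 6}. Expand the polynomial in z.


The polynomial is p(z) = ∏_{α ∈ S} (z − α), where S = {-2, 1, 6}.
Expanding the product yields: p(z) = z^3 -5·z^2 -8·z + 12.
The resulting polynomial has degree 3 and real coefficients as required.

p(z) = z^3 -5·z^2 -8·z + 12.
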